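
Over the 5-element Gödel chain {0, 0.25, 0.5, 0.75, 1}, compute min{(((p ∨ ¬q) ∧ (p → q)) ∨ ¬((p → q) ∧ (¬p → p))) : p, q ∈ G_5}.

0.25

The minimum is attained at p = 0.25, q = 0.25:
  ¬q: Gödel ¬ of 0.25 = 0 (operand ≠ 0)
  (p ∨ ¬q) = max(0.25, 0) = 0.25
  (p → q): 0.25 ≤ 0.25, so result = 1
  ((p ∨ ¬q) ∧ (p → q)) = min(0.25, 1) = 0.25
  (p → q): 0.25 ≤ 0.25, so result = 1
  ¬p: Gödel ¬ of 0.25 = 0 (operand ≠ 0)
  (¬p → p): 0 ≤ 0.25, so result = 1
  ((p → q) ∧ (¬p → p)) = min(1, 1) = 1
  ¬((p → q) ∧ (¬p → p)): Gödel ¬ of 1 = 0 (operand ≠ 0)
  (((p ∨ ¬q) ∧ (p → q)) ∨ ¬((p → q) ∧ (¬p → p))) = max(0.25, 0) = 0.25
Checking all 25 assignments confirms none give a value below 0.25.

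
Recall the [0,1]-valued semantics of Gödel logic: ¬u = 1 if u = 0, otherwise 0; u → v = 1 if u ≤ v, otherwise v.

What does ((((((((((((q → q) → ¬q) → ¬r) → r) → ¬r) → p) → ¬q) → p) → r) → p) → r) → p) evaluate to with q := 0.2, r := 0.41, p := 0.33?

0.33

(q → q): 0.2 ≤ 0.2, so result = 1
¬q: Gödel ¬ of 0.2 = 0 (operand ≠ 0)
((q → q) → ¬q): 1 > 0, so result = 0
¬r: Gödel ¬ of 0.41 = 0 (operand ≠ 0)
(((q → q) → ¬q) → ¬r): 0 ≤ 0, so result = 1
((((q → q) → ¬q) → ¬r) → r): 1 > 0.41, so result = 0.41
¬r: Gödel ¬ of 0.41 = 0 (operand ≠ 0)
(((((q → q) → ¬q) → ¬r) → r) → ¬r): 0.41 > 0, so result = 0
((((((q → q) → ¬q) → ¬r) → r) → ¬r) → p): 0 ≤ 0.33, so result = 1
¬q: Gödel ¬ of 0.2 = 0 (operand ≠ 0)
(((((((q → q) → ¬q) → ¬r) → r) → ¬r) → p) → ¬q): 1 > 0, so result = 0
((((((((q → q) → ¬q) → ¬r) → r) → ¬r) → p) → ¬q) → p): 0 ≤ 0.33, so result = 1
(((((((((q → q) → ¬q) → ¬r) → r) → ¬r) → p) → ¬q) → p) → r): 1 > 0.41, so result = 0.41
((((((((((q → q) → ¬q) → ¬r) → r) → ¬r) → p) → ¬q) → p) → r) → p): 0.41 > 0.33, so result = 0.33
(((((((((((q → q) → ¬q) → ¬r) → r) → ¬r) → p) → ¬q) → p) → r) → p) → r): 0.33 ≤ 0.41, so result = 1
((((((((((((q → q) → ¬q) → ¬r) → r) → ¬r) → p) → ¬q) → p) → r) → p) → r) → p): 1 > 0.33, so result = 0.33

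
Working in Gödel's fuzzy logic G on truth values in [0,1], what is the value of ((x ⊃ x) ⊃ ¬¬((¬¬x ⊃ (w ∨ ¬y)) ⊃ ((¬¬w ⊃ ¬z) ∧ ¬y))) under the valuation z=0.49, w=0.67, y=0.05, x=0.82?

0.00

(x ⊃ x): 0.82 ≤ 0.82, so result = 1
¬x: Gödel ¬ of 0.82 = 0 (operand ≠ 0)
¬¬x: Gödel ¬ of 0 = 1 (operand is 0)
¬y: Gödel ¬ of 0.05 = 0 (operand ≠ 0)
(w ∨ ¬y) = max(0.67, 0) = 0.67
(¬¬x ⊃ (w ∨ ¬y)): 1 > 0.67, so result = 0.67
¬w: Gödel ¬ of 0.67 = 0 (operand ≠ 0)
¬¬w: Gödel ¬ of 0 = 1 (operand is 0)
¬z: Gödel ¬ of 0.49 = 0 (operand ≠ 0)
(¬¬w ⊃ ¬z): 1 > 0, so result = 0
¬y: Gödel ¬ of 0.05 = 0 (operand ≠ 0)
((¬¬w ⊃ ¬z) ∧ ¬y) = min(0, 0) = 0
((¬¬x ⊃ (w ∨ ¬y)) ⊃ ((¬¬w ⊃ ¬z) ∧ ¬y)): 0.67 > 0, so result = 0
¬((¬¬x ⊃ (w ∨ ¬y)) ⊃ ((¬¬w ⊃ ¬z) ∧ ¬y)): Gödel ¬ of 0 = 1 (operand is 0)
¬¬((¬¬x ⊃ (w ∨ ¬y)) ⊃ ((¬¬w ⊃ ¬z) ∧ ¬y)): Gödel ¬ of 1 = 0 (operand ≠ 0)
((x ⊃ x) ⊃ ¬¬((¬¬x ⊃ (w ∨ ¬y)) ⊃ ((¬¬w ⊃ ¬z) ∧ ¬y))): 1 > 0, so result = 0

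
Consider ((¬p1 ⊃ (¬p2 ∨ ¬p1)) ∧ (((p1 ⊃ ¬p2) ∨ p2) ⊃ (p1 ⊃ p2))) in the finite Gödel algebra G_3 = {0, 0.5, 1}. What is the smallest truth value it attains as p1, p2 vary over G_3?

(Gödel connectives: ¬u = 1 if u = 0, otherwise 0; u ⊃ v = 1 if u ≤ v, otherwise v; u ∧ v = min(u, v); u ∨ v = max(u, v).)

The minimum is attained at p1 = 0.5, p2 = 0:
  ¬p1: Gödel ¬ of 0.5 = 0 (operand ≠ 0)
  ¬p2: Gödel ¬ of 0 = 1 (operand is 0)
  ¬p1: Gödel ¬ of 0.5 = 0 (operand ≠ 0)
  (¬p2 ∨ ¬p1) = max(1, 0) = 1
  (¬p1 ⊃ (¬p2 ∨ ¬p1)): 0 ≤ 1, so result = 1
  ¬p2: Gödel ¬ of 0 = 1 (operand is 0)
  (p1 ⊃ ¬p2): 0.5 ≤ 1, so result = 1
  ((p1 ⊃ ¬p2) ∨ p2) = max(1, 0) = 1
  (p1 ⊃ p2): 0.5 > 0, so result = 0
  (((p1 ⊃ ¬p2) ∨ p2) ⊃ (p1 ⊃ p2)): 1 > 0, so result = 0
  ((¬p1 ⊃ (¬p2 ∨ ¬p1)) ∧ (((p1 ⊃ ¬p2) ∨ p2) ⊃ (p1 ⊃ p2))) = min(1, 0) = 0
Checking all 9 assignments confirms none give a value below 0.00.

0.00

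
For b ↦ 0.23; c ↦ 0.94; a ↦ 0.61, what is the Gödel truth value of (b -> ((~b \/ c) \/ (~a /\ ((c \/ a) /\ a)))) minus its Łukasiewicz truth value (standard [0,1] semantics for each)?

Gödel evaluation:
  ~b: Gödel ¬ of 0.23 = 0 (operand ≠ 0)
  (~b \/ c) = max(0, 0.94) = 0.94
  ~a: Gödel ¬ of 0.61 = 0 (operand ≠ 0)
  (c \/ a) = max(0.94, 0.61) = 0.94
  ((c \/ a) /\ a) = min(0.94, 0.61) = 0.61
  (~a /\ ((c \/ a) /\ a)) = min(0, 0.61) = 0
  ((~b \/ c) \/ (~a /\ ((c \/ a) /\ a))) = max(0.94, 0) = 0.94
  (b -> ((~b \/ c) \/ (~a /\ ((c \/ a) /\ a)))): 0.23 ≤ 0.94, so result = 1
  Gödel value = 1
Łukasiewicz evaluation:
  ~b: Łukasiewicz ¬ gives 1 − 0.23 = 0.77
  (~b \/ c) = max(0.77, 0.94) = 0.94
  ~a: Łukasiewicz ¬ gives 1 − 0.61 = 0.39
  (c \/ a) = max(0.94, 0.61) = 0.94
  ((c \/ a) /\ a) = min(0.94, 0.61) = 0.61
  (~a /\ ((c \/ a) /\ a)) = min(0.39, 0.61) = 0.39
  ((~b \/ c) \/ (~a /\ ((c \/ a) /\ a))) = max(0.94, 0.39) = 0.94
  (b -> ((~b \/ c) \/ (~a /\ ((c \/ a) /\ a)))): min(1, 1 − 0.23 + 0.94) = 1
  Łukasiewicz value = 1
Difference: 1 − 1 = 0.00

0.00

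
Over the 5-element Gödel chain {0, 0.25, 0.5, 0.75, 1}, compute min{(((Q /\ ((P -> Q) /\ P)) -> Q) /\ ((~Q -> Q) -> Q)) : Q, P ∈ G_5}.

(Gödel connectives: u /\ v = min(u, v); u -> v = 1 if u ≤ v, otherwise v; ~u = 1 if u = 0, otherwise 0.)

0.25

The minimum is attained at Q = 0.25, P = 0:
  (P -> Q): 0 ≤ 0.25, so result = 1
  ((P -> Q) /\ P) = min(1, 0) = 0
  (Q /\ ((P -> Q) /\ P)) = min(0.25, 0) = 0
  ((Q /\ ((P -> Q) /\ P)) -> Q): 0 ≤ 0.25, so result = 1
  ~Q: Gödel ¬ of 0.25 = 0 (operand ≠ 0)
  (~Q -> Q): 0 ≤ 0.25, so result = 1
  ((~Q -> Q) -> Q): 1 > 0.25, so result = 0.25
  (((Q /\ ((P -> Q) /\ P)) -> Q) /\ ((~Q -> Q) -> Q)) = min(1, 0.25) = 0.25
Checking all 25 assignments confirms none give a value below 0.25.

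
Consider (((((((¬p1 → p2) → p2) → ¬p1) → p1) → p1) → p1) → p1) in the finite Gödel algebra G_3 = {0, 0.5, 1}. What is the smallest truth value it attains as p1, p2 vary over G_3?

0.50

The minimum is attained at p1 = 0.5, p2 = 0.5:
  ¬p1: Gödel ¬ of 0.5 = 0 (operand ≠ 0)
  (¬p1 → p2): 0 ≤ 0.5, so result = 1
  ((¬p1 → p2) → p2): 1 > 0.5, so result = 0.5
  ¬p1: Gödel ¬ of 0.5 = 0 (operand ≠ 0)
  (((¬p1 → p2) → p2) → ¬p1): 0.5 > 0, so result = 0
  ((((¬p1 → p2) → p2) → ¬p1) → p1): 0 ≤ 0.5, so result = 1
  (((((¬p1 → p2) → p2) → ¬p1) → p1) → p1): 1 > 0.5, so result = 0.5
  ((((((¬p1 → p2) → p2) → ¬p1) → p1) → p1) → p1): 0.5 ≤ 0.5, so result = 1
  (((((((¬p1 → p2) → p2) → ¬p1) → p1) → p1) → p1) → p1): 1 > 0.5, so result = 0.5
Checking all 9 assignments confirms none give a value below 0.50.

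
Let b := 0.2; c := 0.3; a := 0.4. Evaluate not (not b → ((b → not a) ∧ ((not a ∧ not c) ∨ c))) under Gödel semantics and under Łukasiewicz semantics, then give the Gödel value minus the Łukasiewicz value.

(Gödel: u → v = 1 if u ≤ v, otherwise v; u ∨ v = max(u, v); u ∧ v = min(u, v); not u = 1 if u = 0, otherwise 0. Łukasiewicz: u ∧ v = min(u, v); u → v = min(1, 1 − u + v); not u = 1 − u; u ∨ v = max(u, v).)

-0.20

Gödel evaluation:
  not b: Gödel ¬ of 0.2 = 0 (operand ≠ 0)
  not a: Gödel ¬ of 0.4 = 0 (operand ≠ 0)
  (b → not a): 0.2 > 0, so result = 0
  not a: Gödel ¬ of 0.4 = 0 (operand ≠ 0)
  not c: Gödel ¬ of 0.3 = 0 (operand ≠ 0)
  (not a ∧ not c) = min(0, 0) = 0
  ((not a ∧ not c) ∨ c) = max(0, 0.3) = 0.3
  ((b → not a) ∧ ((not a ∧ not c) ∨ c)) = min(0, 0.3) = 0
  (not b → ((b → not a) ∧ ((not a ∧ not c) ∨ c))): 0 ≤ 0, so result = 1
  not (not b → ((b → not a) ∧ ((not a ∧ not c) ∨ c))): Gödel ¬ of 1 = 0 (operand ≠ 0)
  Gödel value = 0
Łukasiewicz evaluation:
  not b: Łukasiewicz ¬ gives 1 − 0.2 = 0.8
  not a: Łukasiewicz ¬ gives 1 − 0.4 = 0.6
  (b → not a): min(1, 1 − 0.2 + 0.6) = 1
  not a: Łukasiewicz ¬ gives 1 − 0.4 = 0.6
  not c: Łukasiewicz ¬ gives 1 − 0.3 = 0.7
  (not a ∧ not c) = min(0.6, 0.7) = 0.6
  ((not a ∧ not c) ∨ c) = max(0.6, 0.3) = 0.6
  ((b → not a) ∧ ((not a ∧ not c) ∨ c)) = min(1, 0.6) = 0.6
  (not b → ((b → not a) ∧ ((not a ∧ not c) ∨ c))): min(1, 1 − 0.8 + 0.6) = 0.8
  not (not b → ((b → not a) ∧ ((not a ∧ not c) ∨ c))): Łukasiewicz ¬ gives 1 − 0.8 = 0.2
  Łukasiewicz value = 0.2
Difference: 0 − 0.2 = -0.20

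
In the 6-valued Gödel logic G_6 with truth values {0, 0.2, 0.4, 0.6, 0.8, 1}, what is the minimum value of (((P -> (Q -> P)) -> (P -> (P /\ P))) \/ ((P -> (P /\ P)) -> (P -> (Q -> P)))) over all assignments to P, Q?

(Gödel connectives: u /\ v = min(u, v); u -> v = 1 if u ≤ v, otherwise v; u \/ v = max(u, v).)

Every assignment gives 1. For instance at P = 0, Q = 0:
  (Q -> P): 0 ≤ 0, so result = 1
  (P -> (Q -> P)): 0 ≤ 1, so result = 1
  (P /\ P) = min(0, 0) = 0
  (P -> (P /\ P)): 0 ≤ 0, so result = 1
  ((P -> (Q -> P)) -> (P -> (P /\ P))): 1 ≤ 1, so result = 1
  (P /\ P) = min(0, 0) = 0
  (P -> (P /\ P)): 0 ≤ 0, so result = 1
  (Q -> P): 0 ≤ 0, so result = 1
  (P -> (Q -> P)): 0 ≤ 1, so result = 1
  ((P -> (P /\ P)) -> (P -> (Q -> P))): 1 ≤ 1, so result = 1
  (((P -> (Q -> P)) -> (P -> (P /\ P))) \/ ((P -> (P /\ P)) -> (P -> (Q -> P)))) = max(1, 1) = 1
All 36 assignments give value 1 — the formula is a G_6-tautology.

1.00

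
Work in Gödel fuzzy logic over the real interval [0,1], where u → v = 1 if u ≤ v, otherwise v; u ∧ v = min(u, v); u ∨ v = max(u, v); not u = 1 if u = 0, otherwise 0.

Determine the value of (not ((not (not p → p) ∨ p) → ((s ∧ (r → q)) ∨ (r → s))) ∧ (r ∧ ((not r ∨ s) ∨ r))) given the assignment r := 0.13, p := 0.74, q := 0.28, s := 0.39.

0.00

not p: Gödel ¬ of 0.74 = 0 (operand ≠ 0)
(not p → p): 0 ≤ 0.74, so result = 1
not (not p → p): Gödel ¬ of 1 = 0 (operand ≠ 0)
(not (not p → p) ∨ p) = max(0, 0.74) = 0.74
(r → q): 0.13 ≤ 0.28, so result = 1
(s ∧ (r → q)) = min(0.39, 1) = 0.39
(r → s): 0.13 ≤ 0.39, so result = 1
((s ∧ (r → q)) ∨ (r → s)) = max(0.39, 1) = 1
((not (not p → p) ∨ p) → ((s ∧ (r → q)) ∨ (r → s))): 0.74 ≤ 1, so result = 1
not ((not (not p → p) ∨ p) → ((s ∧ (r → q)) ∨ (r → s))): Gödel ¬ of 1 = 0 (operand ≠ 0)
not r: Gödel ¬ of 0.13 = 0 (operand ≠ 0)
(not r ∨ s) = max(0, 0.39) = 0.39
((not r ∨ s) ∨ r) = max(0.39, 0.13) = 0.39
(r ∧ ((not r ∨ s) ∨ r)) = min(0.13, 0.39) = 0.13
(not ((not (not p → p) ∨ p) → ((s ∧ (r → q)) ∨ (r → s))) ∧ (r ∧ ((not r ∨ s) ∨ r))) = min(0, 0.13) = 0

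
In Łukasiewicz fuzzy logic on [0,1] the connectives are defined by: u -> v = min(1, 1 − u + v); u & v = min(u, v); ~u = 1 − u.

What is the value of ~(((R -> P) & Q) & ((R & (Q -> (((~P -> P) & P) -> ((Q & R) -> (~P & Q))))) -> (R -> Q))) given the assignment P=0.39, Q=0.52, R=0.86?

0.48

(R -> P): min(1, 1 − 0.86 + 0.39) = 0.53
((R -> P) & Q) = min(0.53, 0.52) = 0.52
~P: Łukasiewicz ¬ gives 1 − 0.39 = 0.61
(~P -> P): min(1, 1 − 0.61 + 0.39) = 0.78
((~P -> P) & P) = min(0.78, 0.39) = 0.39
(Q & R) = min(0.52, 0.86) = 0.52
~P: Łukasiewicz ¬ gives 1 − 0.39 = 0.61
(~P & Q) = min(0.61, 0.52) = 0.52
((Q & R) -> (~P & Q)): min(1, 1 − 0.52 + 0.52) = 1
(((~P -> P) & P) -> ((Q & R) -> (~P & Q))): min(1, 1 − 0.39 + 1) = 1
(Q -> (((~P -> P) & P) -> ((Q & R) -> (~P & Q)))): min(1, 1 − 0.52 + 1) = 1
(R & (Q -> (((~P -> P) & P) -> ((Q & R) -> (~P & Q))))) = min(0.86, 1) = 0.86
(R -> Q): min(1, 1 − 0.86 + 0.52) = 0.66
((R & (Q -> (((~P -> P) & P) -> ((Q & R) -> (~P & Q))))) -> (R -> Q)): min(1, 1 − 0.86 + 0.66) = 0.8
(((R -> P) & Q) & ((R & (Q -> (((~P -> P) & P) -> ((Q & R) -> (~P & Q))))) -> (R -> Q))) = min(0.52, 0.8) = 0.52
~(((R -> P) & Q) & ((R & (Q -> (((~P -> P) & P) -> ((Q & R) -> (~P & Q))))) -> (R -> Q))): Łukasiewicz ¬ gives 1 − 0.52 = 0.48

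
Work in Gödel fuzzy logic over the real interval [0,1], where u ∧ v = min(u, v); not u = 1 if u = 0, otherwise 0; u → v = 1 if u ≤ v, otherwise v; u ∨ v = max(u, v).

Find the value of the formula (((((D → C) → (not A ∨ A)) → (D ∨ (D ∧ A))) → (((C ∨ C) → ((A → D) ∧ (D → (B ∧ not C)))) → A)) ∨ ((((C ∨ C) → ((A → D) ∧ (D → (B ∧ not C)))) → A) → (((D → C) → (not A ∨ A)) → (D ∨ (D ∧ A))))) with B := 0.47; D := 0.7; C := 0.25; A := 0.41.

(D → C): 0.7 > 0.25, so result = 0.25
not A: Gödel ¬ of 0.41 = 0 (operand ≠ 0)
(not A ∨ A) = max(0, 0.41) = 0.41
((D → C) → (not A ∨ A)): 0.25 ≤ 0.41, so result = 1
(D ∧ A) = min(0.7, 0.41) = 0.41
(D ∨ (D ∧ A)) = max(0.7, 0.41) = 0.7
(((D → C) → (not A ∨ A)) → (D ∨ (D ∧ A))): 1 > 0.7, so result = 0.7
(C ∨ C) = max(0.25, 0.25) = 0.25
(A → D): 0.41 ≤ 0.7, so result = 1
not C: Gödel ¬ of 0.25 = 0 (operand ≠ 0)
(B ∧ not C) = min(0.47, 0) = 0
(D → (B ∧ not C)): 0.7 > 0, so result = 0
((A → D) ∧ (D → (B ∧ not C))) = min(1, 0) = 0
((C ∨ C) → ((A → D) ∧ (D → (B ∧ not C)))): 0.25 > 0, so result = 0
(((C ∨ C) → ((A → D) ∧ (D → (B ∧ not C)))) → A): 0 ≤ 0.41, so result = 1
((((D → C) → (not A ∨ A)) → (D ∨ (D ∧ A))) → (((C ∨ C) → ((A → D) ∧ (D → (B ∧ not C)))) → A)): 0.7 ≤ 1, so result = 1
(C ∨ C) = max(0.25, 0.25) = 0.25
(A → D): 0.41 ≤ 0.7, so result = 1
not C: Gödel ¬ of 0.25 = 0 (operand ≠ 0)
(B ∧ not C) = min(0.47, 0) = 0
(D → (B ∧ not C)): 0.7 > 0, so result = 0
((A → D) ∧ (D → (B ∧ not C))) = min(1, 0) = 0
((C ∨ C) → ((A → D) ∧ (D → (B ∧ not C)))): 0.25 > 0, so result = 0
(((C ∨ C) → ((A → D) ∧ (D → (B ∧ not C)))) → A): 0 ≤ 0.41, so result = 1
(D → C): 0.7 > 0.25, so result = 0.25
not A: Gödel ¬ of 0.41 = 0 (operand ≠ 0)
(not A ∨ A) = max(0, 0.41) = 0.41
((D → C) → (not A ∨ A)): 0.25 ≤ 0.41, so result = 1
(D ∧ A) = min(0.7, 0.41) = 0.41
(D ∨ (D ∧ A)) = max(0.7, 0.41) = 0.7
(((D → C) → (not A ∨ A)) → (D ∨ (D ∧ A))): 1 > 0.7, so result = 0.7
((((C ∨ C) → ((A → D) ∧ (D → (B ∧ not C)))) → A) → (((D → C) → (not A ∨ A)) → (D ∨ (D ∧ A)))): 1 > 0.7, so result = 0.7
(((((D → C) → (not A ∨ A)) → (D ∨ (D ∧ A))) → (((C ∨ C) → ((A → D) ∧ (D → (B ∧ not C)))) → A)) ∨ ((((C ∨ C) → ((A → D) ∧ (D → (B ∧ not C)))) → A) → (((D → C) → (not A ∨ A)) → (D ∨ (D ∧ A))))) = max(1, 0.7) = 1

1.00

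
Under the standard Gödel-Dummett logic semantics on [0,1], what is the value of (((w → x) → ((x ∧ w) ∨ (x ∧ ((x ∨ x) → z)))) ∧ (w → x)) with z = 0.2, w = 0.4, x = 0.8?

0.40

(w → x): 0.4 ≤ 0.8, so result = 1
(x ∧ w) = min(0.8, 0.4) = 0.4
(x ∨ x) = max(0.8, 0.8) = 0.8
((x ∨ x) → z): 0.8 > 0.2, so result = 0.2
(x ∧ ((x ∨ x) → z)) = min(0.8, 0.2) = 0.2
((x ∧ w) ∨ (x ∧ ((x ∨ x) → z))) = max(0.4, 0.2) = 0.4
((w → x) → ((x ∧ w) ∨ (x ∧ ((x ∨ x) → z)))): 1 > 0.4, so result = 0.4
(w → x): 0.4 ≤ 0.8, so result = 1
(((w → x) → ((x ∧ w) ∨ (x ∧ ((x ∨ x) → z)))) ∧ (w → x)) = min(0.4, 1) = 0.4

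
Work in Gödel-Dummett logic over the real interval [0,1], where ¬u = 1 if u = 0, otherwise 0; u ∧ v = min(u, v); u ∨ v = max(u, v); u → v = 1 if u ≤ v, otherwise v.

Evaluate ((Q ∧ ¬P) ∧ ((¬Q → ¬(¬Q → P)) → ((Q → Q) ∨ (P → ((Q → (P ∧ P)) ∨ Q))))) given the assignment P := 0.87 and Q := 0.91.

0.00

¬P: Gödel ¬ of 0.87 = 0 (operand ≠ 0)
(Q ∧ ¬P) = min(0.91, 0) = 0
¬Q: Gödel ¬ of 0.91 = 0 (operand ≠ 0)
¬Q: Gödel ¬ of 0.91 = 0 (operand ≠ 0)
(¬Q → P): 0 ≤ 0.87, so result = 1
¬(¬Q → P): Gödel ¬ of 1 = 0 (operand ≠ 0)
(¬Q → ¬(¬Q → P)): 0 ≤ 0, so result = 1
(Q → Q): 0.91 ≤ 0.91, so result = 1
(P ∧ P) = min(0.87, 0.87) = 0.87
(Q → (P ∧ P)): 0.91 > 0.87, so result = 0.87
((Q → (P ∧ P)) ∨ Q) = max(0.87, 0.91) = 0.91
(P → ((Q → (P ∧ P)) ∨ Q)): 0.87 ≤ 0.91, so result = 1
((Q → Q) ∨ (P → ((Q → (P ∧ P)) ∨ Q))) = max(1, 1) = 1
((¬Q → ¬(¬Q → P)) → ((Q → Q) ∨ (P → ((Q → (P ∧ P)) ∨ Q)))): 1 ≤ 1, so result = 1
((Q ∧ ¬P) ∧ ((¬Q → ¬(¬Q → P)) → ((Q → Q) ∨ (P → ((Q → (P ∧ P)) ∨ Q))))) = min(0, 1) = 0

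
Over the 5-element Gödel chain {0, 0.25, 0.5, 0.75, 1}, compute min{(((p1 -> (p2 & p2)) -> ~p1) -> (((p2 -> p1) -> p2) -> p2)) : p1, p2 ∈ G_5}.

0.25

The minimum is attained at p1 = 0, p2 = 0.25:
  (p2 & p2) = min(0.25, 0.25) = 0.25
  (p1 -> (p2 & p2)): 0 ≤ 0.25, so result = 1
  ~p1: Gödel ¬ of 0 = 1 (operand is 0)
  ((p1 -> (p2 & p2)) -> ~p1): 1 ≤ 1, so result = 1
  (p2 -> p1): 0.25 > 0, so result = 0
  ((p2 -> p1) -> p2): 0 ≤ 0.25, so result = 1
  (((p2 -> p1) -> p2) -> p2): 1 > 0.25, so result = 0.25
  (((p1 -> (p2 & p2)) -> ~p1) -> (((p2 -> p1) -> p2) -> p2)): 1 > 0.25, so result = 0.25
Checking all 25 assignments confirms none give a value below 0.25.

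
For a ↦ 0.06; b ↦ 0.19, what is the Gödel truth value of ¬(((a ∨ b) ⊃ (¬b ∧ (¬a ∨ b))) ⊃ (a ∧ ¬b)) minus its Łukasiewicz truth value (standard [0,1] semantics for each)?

-0.94

Gödel evaluation:
  (a ∨ b) = max(0.06, 0.19) = 0.19
  ¬b: Gödel ¬ of 0.19 = 0 (operand ≠ 0)
  ¬a: Gödel ¬ of 0.06 = 0 (operand ≠ 0)
  (¬a ∨ b) = max(0, 0.19) = 0.19
  (¬b ∧ (¬a ∨ b)) = min(0, 0.19) = 0
  ((a ∨ b) ⊃ (¬b ∧ (¬a ∨ b))): 0.19 > 0, so result = 0
  ¬b: Gödel ¬ of 0.19 = 0 (operand ≠ 0)
  (a ∧ ¬b) = min(0.06, 0) = 0
  (((a ∨ b) ⊃ (¬b ∧ (¬a ∨ b))) ⊃ (a ∧ ¬b)): 0 ≤ 0, so result = 1
  ¬(((a ∨ b) ⊃ (¬b ∧ (¬a ∨ b))) ⊃ (a ∧ ¬b)): Gödel ¬ of 1 = 0 (operand ≠ 0)
  Gödel value = 0
Łukasiewicz evaluation:
  (a ∨ b) = max(0.06, 0.19) = 0.19
  ¬b: Łukasiewicz ¬ gives 1 − 0.19 = 0.81
  ¬a: Łukasiewicz ¬ gives 1 − 0.06 = 0.94
  (¬a ∨ b) = max(0.94, 0.19) = 0.94
  (¬b ∧ (¬a ∨ b)) = min(0.81, 0.94) = 0.81
  ((a ∨ b) ⊃ (¬b ∧ (¬a ∨ b))): min(1, 1 − 0.19 + 0.81) = 1
  ¬b: Łukasiewicz ¬ gives 1 − 0.19 = 0.81
  (a ∧ ¬b) = min(0.06, 0.81) = 0.06
  (((a ∨ b) ⊃ (¬b ∧ (¬a ∨ b))) ⊃ (a ∧ ¬b)): min(1, 1 − 1 + 0.06) = 0.06
  ¬(((a ∨ b) ⊃ (¬b ∧ (¬a ∨ b))) ⊃ (a ∧ ¬b)): Łukasiewicz ¬ gives 1 − 0.06 = 0.94
  Łukasiewicz value = 0.94
Difference: 0 − 0.94 = -0.94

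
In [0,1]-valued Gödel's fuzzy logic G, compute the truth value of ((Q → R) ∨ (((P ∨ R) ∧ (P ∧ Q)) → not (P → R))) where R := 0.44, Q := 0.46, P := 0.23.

(Q → R): 0.46 > 0.44, so result = 0.44
(P ∨ R) = max(0.23, 0.44) = 0.44
(P ∧ Q) = min(0.23, 0.46) = 0.23
((P ∨ R) ∧ (P ∧ Q)) = min(0.44, 0.23) = 0.23
(P → R): 0.23 ≤ 0.44, so result = 1
not (P → R): Gödel ¬ of 1 = 0 (operand ≠ 0)
(((P ∨ R) ∧ (P ∧ Q)) → not (P → R)): 0.23 > 0, so result = 0
((Q → R) ∨ (((P ∨ R) ∧ (P ∧ Q)) → not (P → R))) = max(0.44, 0) = 0.44

0.44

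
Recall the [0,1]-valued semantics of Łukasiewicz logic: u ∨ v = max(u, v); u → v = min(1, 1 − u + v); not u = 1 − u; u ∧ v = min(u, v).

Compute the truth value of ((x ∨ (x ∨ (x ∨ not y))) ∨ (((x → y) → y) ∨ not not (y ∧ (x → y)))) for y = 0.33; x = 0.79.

0.79

not y: Łukasiewicz ¬ gives 1 − 0.33 = 0.67
(x ∨ not y) = max(0.79, 0.67) = 0.79
(x ∨ (x ∨ not y)) = max(0.79, 0.79) = 0.79
(x ∨ (x ∨ (x ∨ not y))) = max(0.79, 0.79) = 0.79
(x → y): min(1, 1 − 0.79 + 0.33) = 0.54
((x → y) → y): min(1, 1 − 0.54 + 0.33) = 0.79
(x → y): min(1, 1 − 0.79 + 0.33) = 0.54
(y ∧ (x → y)) = min(0.33, 0.54) = 0.33
not (y ∧ (x → y)): Łukasiewicz ¬ gives 1 − 0.33 = 0.67
not not (y ∧ (x → y)): Łukasiewicz ¬ gives 1 − 0.67 = 0.33
(((x → y) → y) ∨ not not (y ∧ (x → y))) = max(0.79, 0.33) = 0.79
((x ∨ (x ∨ (x ∨ not y))) ∨ (((x → y) → y) ∨ not not (y ∧ (x → y)))) = max(0.79, 0.79) = 0.79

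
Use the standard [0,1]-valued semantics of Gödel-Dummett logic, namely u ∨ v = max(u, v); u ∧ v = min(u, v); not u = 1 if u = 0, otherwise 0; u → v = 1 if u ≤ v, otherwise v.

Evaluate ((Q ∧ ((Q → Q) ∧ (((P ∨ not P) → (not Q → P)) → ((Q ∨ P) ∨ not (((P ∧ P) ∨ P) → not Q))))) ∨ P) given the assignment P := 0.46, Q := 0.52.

(Q → Q): 0.52 ≤ 0.52, so result = 1
not P: Gödel ¬ of 0.46 = 0 (operand ≠ 0)
(P ∨ not P) = max(0.46, 0) = 0.46
not Q: Gödel ¬ of 0.52 = 0 (operand ≠ 0)
(not Q → P): 0 ≤ 0.46, so result = 1
((P ∨ not P) → (not Q → P)): 0.46 ≤ 1, so result = 1
(Q ∨ P) = max(0.52, 0.46) = 0.52
(P ∧ P) = min(0.46, 0.46) = 0.46
((P ∧ P) ∨ P) = max(0.46, 0.46) = 0.46
not Q: Gödel ¬ of 0.52 = 0 (operand ≠ 0)
(((P ∧ P) ∨ P) → not Q): 0.46 > 0, so result = 0
not (((P ∧ P) ∨ P) → not Q): Gödel ¬ of 0 = 1 (operand is 0)
((Q ∨ P) ∨ not (((P ∧ P) ∨ P) → not Q)) = max(0.52, 1) = 1
(((P ∨ not P) → (not Q → P)) → ((Q ∨ P) ∨ not (((P ∧ P) ∨ P) → not Q))): 1 ≤ 1, so result = 1
((Q → Q) ∧ (((P ∨ not P) → (not Q → P)) → ((Q ∨ P) ∨ not (((P ∧ P) ∨ P) → not Q)))) = min(1, 1) = 1
(Q ∧ ((Q → Q) ∧ (((P ∨ not P) → (not Q → P)) → ((Q ∨ P) ∨ not (((P ∧ P) ∨ P) → not Q))))) = min(0.52, 1) = 0.52
((Q ∧ ((Q → Q) ∧ (((P ∨ not P) → (not Q → P)) → ((Q ∨ P) ∨ not (((P ∧ P) ∨ P) → not Q))))) ∨ P) = max(0.52, 0.46) = 0.52

0.52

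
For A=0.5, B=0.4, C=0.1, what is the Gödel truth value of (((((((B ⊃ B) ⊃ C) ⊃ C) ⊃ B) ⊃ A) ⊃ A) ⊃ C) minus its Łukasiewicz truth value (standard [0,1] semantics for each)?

Gödel evaluation:
  (B ⊃ B): 0.4 ≤ 0.4, so result = 1
  ((B ⊃ B) ⊃ C): 1 > 0.1, so result = 0.1
  (((B ⊃ B) ⊃ C) ⊃ C): 0.1 ≤ 0.1, so result = 1
  ((((B ⊃ B) ⊃ C) ⊃ C) ⊃ B): 1 > 0.4, so result = 0.4
  (((((B ⊃ B) ⊃ C) ⊃ C) ⊃ B) ⊃ A): 0.4 ≤ 0.5, so result = 1
  ((((((B ⊃ B) ⊃ C) ⊃ C) ⊃ B) ⊃ A) ⊃ A): 1 > 0.5, so result = 0.5
  (((((((B ⊃ B) ⊃ C) ⊃ C) ⊃ B) ⊃ A) ⊃ A) ⊃ C): 0.5 > 0.1, so result = 0.1
  Gödel value = 0.1
Łukasiewicz evaluation:
  (B ⊃ B): min(1, 1 − 0.4 + 0.4) = 1
  ((B ⊃ B) ⊃ C): min(1, 1 − 1 + 0.1) = 0.1
  (((B ⊃ B) ⊃ C) ⊃ C): min(1, 1 − 0.1 + 0.1) = 1
  ((((B ⊃ B) ⊃ C) ⊃ C) ⊃ B): min(1, 1 − 1 + 0.4) = 0.4
  (((((B ⊃ B) ⊃ C) ⊃ C) ⊃ B) ⊃ A): min(1, 1 − 0.4 + 0.5) = 1
  ((((((B ⊃ B) ⊃ C) ⊃ C) ⊃ B) ⊃ A) ⊃ A): min(1, 1 − 1 + 0.5) = 0.5
  (((((((B ⊃ B) ⊃ C) ⊃ C) ⊃ B) ⊃ A) ⊃ A) ⊃ C): min(1, 1 − 0.5 + 0.1) = 0.6
  Łukasiewicz value = 0.6
Difference: 0.1 − 0.6 = -0.50

-0.50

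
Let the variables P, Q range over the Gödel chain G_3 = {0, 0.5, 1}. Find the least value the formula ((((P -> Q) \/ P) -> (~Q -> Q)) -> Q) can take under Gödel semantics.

The minimum is attained at P = 0, Q = 0.5:
  (P -> Q): 0 ≤ 0.5, so result = 1
  ((P -> Q) \/ P) = max(1, 0) = 1
  ~Q: Gödel ¬ of 0.5 = 0 (operand ≠ 0)
  (~Q -> Q): 0 ≤ 0.5, so result = 1
  (((P -> Q) \/ P) -> (~Q -> Q)): 1 ≤ 1, so result = 1
  ((((P -> Q) \/ P) -> (~Q -> Q)) -> Q): 1 > 0.5, so result = 0.5
Checking all 9 assignments confirms none give a value below 0.50.

0.50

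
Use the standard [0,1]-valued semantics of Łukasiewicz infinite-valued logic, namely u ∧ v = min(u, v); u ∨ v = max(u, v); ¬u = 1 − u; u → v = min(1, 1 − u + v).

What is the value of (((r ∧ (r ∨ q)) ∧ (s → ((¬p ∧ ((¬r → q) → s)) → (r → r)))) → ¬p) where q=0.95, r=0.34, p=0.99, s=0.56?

(r ∨ q) = max(0.34, 0.95) = 0.95
(r ∧ (r ∨ q)) = min(0.34, 0.95) = 0.34
¬p: Łukasiewicz ¬ gives 1 − 0.99 = 0.01
¬r: Łukasiewicz ¬ gives 1 − 0.34 = 0.66
(¬r → q): min(1, 1 − 0.66 + 0.95) = 1
((¬r → q) → s): min(1, 1 − 1 + 0.56) = 0.56
(¬p ∧ ((¬r → q) → s)) = min(0.01, 0.56) = 0.01
(r → r): min(1, 1 − 0.34 + 0.34) = 1
((¬p ∧ ((¬r → q) → s)) → (r → r)): min(1, 1 − 0.01 + 1) = 1
(s → ((¬p ∧ ((¬r → q) → s)) → (r → r))): min(1, 1 − 0.56 + 1) = 1
((r ∧ (r ∨ q)) ∧ (s → ((¬p ∧ ((¬r → q) → s)) → (r → r)))) = min(0.34, 1) = 0.34
¬p: Łukasiewicz ¬ gives 1 − 0.99 = 0.01
(((r ∧ (r ∨ q)) ∧ (s → ((¬p ∧ ((¬r → q) → s)) → (r → r)))) → ¬p): min(1, 1 − 0.34 + 0.01) = 0.67

0.67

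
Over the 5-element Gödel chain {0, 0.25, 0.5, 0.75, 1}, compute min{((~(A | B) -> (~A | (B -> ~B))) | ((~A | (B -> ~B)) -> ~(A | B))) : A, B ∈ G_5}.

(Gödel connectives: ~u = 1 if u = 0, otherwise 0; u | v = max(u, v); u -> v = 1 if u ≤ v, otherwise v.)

1.00

Every assignment gives 1. For instance at A = 0, B = 0:
  (A | B) = max(0, 0) = 0
  ~(A | B): Gödel ¬ of 0 = 1 (operand is 0)
  ~A: Gödel ¬ of 0 = 1 (operand is 0)
  ~B: Gödel ¬ of 0 = 1 (operand is 0)
  (B -> ~B): 0 ≤ 1, so result = 1
  (~A | (B -> ~B)) = max(1, 1) = 1
  (~(A | B) -> (~A | (B -> ~B))): 1 ≤ 1, so result = 1
  ~A: Gödel ¬ of 0 = 1 (operand is 0)
  ~B: Gödel ¬ of 0 = 1 (operand is 0)
  (B -> ~B): 0 ≤ 1, so result = 1
  (~A | (B -> ~B)) = max(1, 1) = 1
  (A | B) = max(0, 0) = 0
  ~(A | B): Gödel ¬ of 0 = 1 (operand is 0)
  ((~A | (B -> ~B)) -> ~(A | B)): 1 ≤ 1, so result = 1
  ((~(A | B) -> (~A | (B -> ~B))) | ((~A | (B -> ~B)) -> ~(A | B))) = max(1, 1) = 1
All 25 assignments give value 1 — the formula is a G_5-tautology.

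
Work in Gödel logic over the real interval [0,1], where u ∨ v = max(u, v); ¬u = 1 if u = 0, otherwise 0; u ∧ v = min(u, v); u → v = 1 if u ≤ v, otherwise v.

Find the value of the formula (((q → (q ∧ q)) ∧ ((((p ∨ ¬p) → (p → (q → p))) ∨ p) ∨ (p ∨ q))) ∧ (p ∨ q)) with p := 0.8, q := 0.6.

(q ∧ q) = min(0.6, 0.6) = 0.6
(q → (q ∧ q)): 0.6 ≤ 0.6, so result = 1
¬p: Gödel ¬ of 0.8 = 0 (operand ≠ 0)
(p ∨ ¬p) = max(0.8, 0) = 0.8
(q → p): 0.6 ≤ 0.8, so result = 1
(p → (q → p)): 0.8 ≤ 1, so result = 1
((p ∨ ¬p) → (p → (q → p))): 0.8 ≤ 1, so result = 1
(((p ∨ ¬p) → (p → (q → p))) ∨ p) = max(1, 0.8) = 1
(p ∨ q) = max(0.8, 0.6) = 0.8
((((p ∨ ¬p) → (p → (q → p))) ∨ p) ∨ (p ∨ q)) = max(1, 0.8) = 1
((q → (q ∧ q)) ∧ ((((p ∨ ¬p) → (p → (q → p))) ∨ p) ∨ (p ∨ q))) = min(1, 1) = 1
(p ∨ q) = max(0.8, 0.6) = 0.8
(((q → (q ∧ q)) ∧ ((((p ∨ ¬p) → (p → (q → p))) ∨ p) ∨ (p ∨ q))) ∧ (p ∨ q)) = min(1, 0.8) = 0.8

0.80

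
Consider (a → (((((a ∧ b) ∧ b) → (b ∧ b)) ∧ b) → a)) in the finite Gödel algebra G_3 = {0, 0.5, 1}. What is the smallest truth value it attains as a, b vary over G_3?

1.00

Every assignment gives 1. For instance at a = 0, b = 0:
  (a ∧ b) = min(0, 0) = 0
  ((a ∧ b) ∧ b) = min(0, 0) = 0
  (b ∧ b) = min(0, 0) = 0
  (((a ∧ b) ∧ b) → (b ∧ b)): 0 ≤ 0, so result = 1
  ((((a ∧ b) ∧ b) → (b ∧ b)) ∧ b) = min(1, 0) = 0
  (((((a ∧ b) ∧ b) → (b ∧ b)) ∧ b) → a): 0 ≤ 0, so result = 1
  (a → (((((a ∧ b) ∧ b) → (b ∧ b)) ∧ b) → a)): 0 ≤ 1, so result = 1
All 9 assignments give value 1 — the formula is a G_3-tautology.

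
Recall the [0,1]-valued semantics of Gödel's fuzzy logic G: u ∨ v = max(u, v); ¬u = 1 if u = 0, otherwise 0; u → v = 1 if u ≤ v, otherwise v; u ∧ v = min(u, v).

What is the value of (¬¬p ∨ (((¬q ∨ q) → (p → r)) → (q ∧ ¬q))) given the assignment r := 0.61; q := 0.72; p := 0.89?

¬p: Gödel ¬ of 0.89 = 0 (operand ≠ 0)
¬¬p: Gödel ¬ of 0 = 1 (operand is 0)
¬q: Gödel ¬ of 0.72 = 0 (operand ≠ 0)
(¬q ∨ q) = max(0, 0.72) = 0.72
(p → r): 0.89 > 0.61, so result = 0.61
((¬q ∨ q) → (p → r)): 0.72 > 0.61, so result = 0.61
¬q: Gödel ¬ of 0.72 = 0 (operand ≠ 0)
(q ∧ ¬q) = min(0.72, 0) = 0
(((¬q ∨ q) → (p → r)) → (q ∧ ¬q)): 0.61 > 0, so result = 0
(¬¬p ∨ (((¬q ∨ q) → (p → r)) → (q ∧ ¬q))) = max(1, 0) = 1

1.00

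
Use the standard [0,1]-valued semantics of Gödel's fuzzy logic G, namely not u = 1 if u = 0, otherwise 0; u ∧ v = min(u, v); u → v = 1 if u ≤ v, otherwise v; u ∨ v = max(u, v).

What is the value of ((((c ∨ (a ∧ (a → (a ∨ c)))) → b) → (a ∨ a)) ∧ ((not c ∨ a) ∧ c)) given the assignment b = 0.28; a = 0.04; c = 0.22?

0.04

(a ∨ c) = max(0.04, 0.22) = 0.22
(a → (a ∨ c)): 0.04 ≤ 0.22, so result = 1
(a ∧ (a → (a ∨ c))) = min(0.04, 1) = 0.04
(c ∨ (a ∧ (a → (a ∨ c)))) = max(0.22, 0.04) = 0.22
((c ∨ (a ∧ (a → (a ∨ c)))) → b): 0.22 ≤ 0.28, so result = 1
(a ∨ a) = max(0.04, 0.04) = 0.04
(((c ∨ (a ∧ (a → (a ∨ c)))) → b) → (a ∨ a)): 1 > 0.04, so result = 0.04
not c: Gödel ¬ of 0.22 = 0 (operand ≠ 0)
(not c ∨ a) = max(0, 0.04) = 0.04
((not c ∨ a) ∧ c) = min(0.04, 0.22) = 0.04
((((c ∨ (a ∧ (a → (a ∨ c)))) → b) → (a ∨ a)) ∧ ((not c ∨ a) ∧ c)) = min(0.04, 0.04) = 0.04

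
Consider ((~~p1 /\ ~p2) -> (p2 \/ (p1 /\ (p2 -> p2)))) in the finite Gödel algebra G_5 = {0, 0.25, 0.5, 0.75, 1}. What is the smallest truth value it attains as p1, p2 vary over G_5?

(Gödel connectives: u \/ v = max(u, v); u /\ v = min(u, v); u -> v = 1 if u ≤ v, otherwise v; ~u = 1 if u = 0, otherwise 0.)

The minimum is attained at p1 = 0.25, p2 = 0:
  ~p1: Gödel ¬ of 0.25 = 0 (operand ≠ 0)
  ~~p1: Gödel ¬ of 0 = 1 (operand is 0)
  ~p2: Gödel ¬ of 0 = 1 (operand is 0)
  (~~p1 /\ ~p2) = min(1, 1) = 1
  (p2 -> p2): 0 ≤ 0, so result = 1
  (p1 /\ (p2 -> p2)) = min(0.25, 1) = 0.25
  (p2 \/ (p1 /\ (p2 -> p2))) = max(0, 0.25) = 0.25
  ((~~p1 /\ ~p2) -> (p2 \/ (p1 /\ (p2 -> p2)))): 1 > 0.25, so result = 0.25
Checking all 25 assignments confirms none give a value below 0.25.

0.25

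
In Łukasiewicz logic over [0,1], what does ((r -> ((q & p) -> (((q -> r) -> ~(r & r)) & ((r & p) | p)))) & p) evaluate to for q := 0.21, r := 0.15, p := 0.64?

(q & p) = min(0.21, 0.64) = 0.21
(q -> r): min(1, 1 − 0.21 + 0.15) = 0.94
(r & r) = min(0.15, 0.15) = 0.15
~(r & r): Łukasiewicz ¬ gives 1 − 0.15 = 0.85
((q -> r) -> ~(r & r)): min(1, 1 − 0.94 + 0.85) = 0.91
(r & p) = min(0.15, 0.64) = 0.15
((r & p) | p) = max(0.15, 0.64) = 0.64
(((q -> r) -> ~(r & r)) & ((r & p) | p)) = min(0.91, 0.64) = 0.64
((q & p) -> (((q -> r) -> ~(r & r)) & ((r & p) | p))): min(1, 1 − 0.21 + 0.64) = 1
(r -> ((q & p) -> (((q -> r) -> ~(r & r)) & ((r & p) | p)))): min(1, 1 − 0.15 + 1) = 1
((r -> ((q & p) -> (((q -> r) -> ~(r & r)) & ((r & p) | p)))) & p) = min(1, 0.64) = 0.64

0.64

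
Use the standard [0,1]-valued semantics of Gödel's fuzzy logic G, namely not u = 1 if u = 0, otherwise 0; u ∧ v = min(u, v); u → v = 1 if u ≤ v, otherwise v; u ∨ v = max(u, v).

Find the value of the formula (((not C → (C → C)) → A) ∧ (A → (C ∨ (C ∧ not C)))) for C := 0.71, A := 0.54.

0.54

not C: Gödel ¬ of 0.71 = 0 (operand ≠ 0)
(C → C): 0.71 ≤ 0.71, so result = 1
(not C → (C → C)): 0 ≤ 1, so result = 1
((not C → (C → C)) → A): 1 > 0.54, so result = 0.54
not C: Gödel ¬ of 0.71 = 0 (operand ≠ 0)
(C ∧ not C) = min(0.71, 0) = 0
(C ∨ (C ∧ not C)) = max(0.71, 0) = 0.71
(A → (C ∨ (C ∧ not C))): 0.54 ≤ 0.71, so result = 1
(((not C → (C → C)) → A) ∧ (A → (C ∨ (C ∧ not C)))) = min(0.54, 1) = 0.54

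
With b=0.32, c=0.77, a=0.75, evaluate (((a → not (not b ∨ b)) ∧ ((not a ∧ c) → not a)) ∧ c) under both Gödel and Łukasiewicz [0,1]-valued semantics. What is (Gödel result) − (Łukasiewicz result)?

Gödel evaluation:
  not b: Gödel ¬ of 0.32 = 0 (operand ≠ 0)
  (not b ∨ b) = max(0, 0.32) = 0.32
  not (not b ∨ b): Gödel ¬ of 0.32 = 0 (operand ≠ 0)
  (a → not (not b ∨ b)): 0.75 > 0, so result = 0
  not a: Gödel ¬ of 0.75 = 0 (operand ≠ 0)
  (not a ∧ c) = min(0, 0.77) = 0
  not a: Gödel ¬ of 0.75 = 0 (operand ≠ 0)
  ((not a ∧ c) → not a): 0 ≤ 0, so result = 1
  ((a → not (not b ∨ b)) ∧ ((not a ∧ c) → not a)) = min(0, 1) = 0
  (((a → not (not b ∨ b)) ∧ ((not a ∧ c) → not a)) ∧ c) = min(0, 0.77) = 0
  Gödel value = 0
Łukasiewicz evaluation:
  not b: Łukasiewicz ¬ gives 1 − 0.32 = 0.68
  (not b ∨ b) = max(0.68, 0.32) = 0.68
  not (not b ∨ b): Łukasiewicz ¬ gives 1 − 0.68 = 0.32
  (a → not (not b ∨ b)): min(1, 1 − 0.75 + 0.32) = 0.57
  not a: Łukasiewicz ¬ gives 1 − 0.75 = 0.25
  (not a ∧ c) = min(0.25, 0.77) = 0.25
  not a: Łukasiewicz ¬ gives 1 − 0.75 = 0.25
  ((not a ∧ c) → not a): min(1, 1 − 0.25 + 0.25) = 1
  ((a → not (not b ∨ b)) ∧ ((not a ∧ c) → not a)) = min(0.57, 1) = 0.57
  (((a → not (not b ∨ b)) ∧ ((not a ∧ c) → not a)) ∧ c) = min(0.57, 0.77) = 0.57
  Łukasiewicz value = 0.57
Difference: 0 − 0.57 = -0.57

-0.57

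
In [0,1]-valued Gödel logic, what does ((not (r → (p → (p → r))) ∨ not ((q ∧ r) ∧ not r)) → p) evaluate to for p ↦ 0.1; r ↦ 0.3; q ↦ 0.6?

0.10

(p → r): 0.1 ≤ 0.3, so result = 1
(p → (p → r)): 0.1 ≤ 1, so result = 1
(r → (p → (p → r))): 0.3 ≤ 1, so result = 1
not (r → (p → (p → r))): Gödel ¬ of 1 = 0 (operand ≠ 0)
(q ∧ r) = min(0.6, 0.3) = 0.3
not r: Gödel ¬ of 0.3 = 0 (operand ≠ 0)
((q ∧ r) ∧ not r) = min(0.3, 0) = 0
not ((q ∧ r) ∧ not r): Gödel ¬ of 0 = 1 (operand is 0)
(not (r → (p → (p → r))) ∨ not ((q ∧ r) ∧ not r)) = max(0, 1) = 1
((not (r → (p → (p → r))) ∨ not ((q ∧ r) ∧ not r)) → p): 1 > 0.1, so result = 0.1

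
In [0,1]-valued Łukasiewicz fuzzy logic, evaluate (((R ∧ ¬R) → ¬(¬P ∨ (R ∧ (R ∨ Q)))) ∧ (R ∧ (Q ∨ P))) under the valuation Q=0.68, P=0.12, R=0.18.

¬R: Łukasiewicz ¬ gives 1 − 0.18 = 0.82
(R ∧ ¬R) = min(0.18, 0.82) = 0.18
¬P: Łukasiewicz ¬ gives 1 − 0.12 = 0.88
(R ∨ Q) = max(0.18, 0.68) = 0.68
(R ∧ (R ∨ Q)) = min(0.18, 0.68) = 0.18
(¬P ∨ (R ∧ (R ∨ Q))) = max(0.88, 0.18) = 0.88
¬(¬P ∨ (R ∧ (R ∨ Q))): Łukasiewicz ¬ gives 1 − 0.88 = 0.12
((R ∧ ¬R) → ¬(¬P ∨ (R ∧ (R ∨ Q)))): min(1, 1 − 0.18 + 0.12) = 0.94
(Q ∨ P) = max(0.68, 0.12) = 0.68
(R ∧ (Q ∨ P)) = min(0.18, 0.68) = 0.18
(((R ∧ ¬R) → ¬(¬P ∨ (R ∧ (R ∨ Q)))) ∧ (R ∧ (Q ∨ P))) = min(0.94, 0.18) = 0.18

0.18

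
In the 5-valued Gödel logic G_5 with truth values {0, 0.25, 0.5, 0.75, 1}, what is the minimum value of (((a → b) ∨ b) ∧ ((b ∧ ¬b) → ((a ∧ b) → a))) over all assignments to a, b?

The minimum is attained at a = 0.25, b = 0:
  (a → b): 0.25 > 0, so result = 0
  ((a → b) ∨ b) = max(0, 0) = 0
  ¬b: Gödel ¬ of 0 = 1 (operand is 0)
  (b ∧ ¬b) = min(0, 1) = 0
  (a ∧ b) = min(0.25, 0) = 0
  ((a ∧ b) → a): 0 ≤ 0.25, so result = 1
  ((b ∧ ¬b) → ((a ∧ b) → a)): 0 ≤ 1, so result = 1
  (((a → b) ∨ b) ∧ ((b ∧ ¬b) → ((a ∧ b) → a))) = min(0, 1) = 0
Checking all 25 assignments confirms none give a value below 0.00.

0.00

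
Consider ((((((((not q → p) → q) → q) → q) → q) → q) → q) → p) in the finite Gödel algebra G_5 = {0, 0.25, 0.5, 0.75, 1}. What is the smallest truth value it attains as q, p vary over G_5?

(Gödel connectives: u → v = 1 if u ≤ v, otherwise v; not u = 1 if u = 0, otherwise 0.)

0.00

The minimum is attained at q = 0.25, p = 0:
  not q: Gödel ¬ of 0.25 = 0 (operand ≠ 0)
  (not q → p): 0 ≤ 0, so result = 1
  ((not q → p) → q): 1 > 0.25, so result = 0.25
  (((not q → p) → q) → q): 0.25 ≤ 0.25, so result = 1
  ((((not q → p) → q) → q) → q): 1 > 0.25, so result = 0.25
  (((((not q → p) → q) → q) → q) → q): 0.25 ≤ 0.25, so result = 1
  ((((((not q → p) → q) → q) → q) → q) → q): 1 > 0.25, so result = 0.25
  (((((((not q → p) → q) → q) → q) → q) → q) → q): 0.25 ≤ 0.25, so result = 1
  ((((((((not q → p) → q) → q) → q) → q) → q) → q) → p): 1 > 0, so result = 0
Checking all 25 assignments confirms none give a value below 0.00.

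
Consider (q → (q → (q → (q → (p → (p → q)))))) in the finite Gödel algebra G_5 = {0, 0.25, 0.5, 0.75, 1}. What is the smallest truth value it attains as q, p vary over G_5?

Every assignment gives 1. For instance at q = 0, p = 0:
  (p → q): 0 ≤ 0, so result = 1
  (p → (p → q)): 0 ≤ 1, so result = 1
  (q → (p → (p → q))): 0 ≤ 1, so result = 1
  (q → (q → (p → (p → q)))): 0 ≤ 1, so result = 1
  (q → (q → (q → (p → (p → q))))): 0 ≤ 1, so result = 1
  (q → (q → (q → (q → (p → (p → q)))))): 0 ≤ 1, so result = 1
All 25 assignments give value 1 — the formula is a G_5-tautology.

1.00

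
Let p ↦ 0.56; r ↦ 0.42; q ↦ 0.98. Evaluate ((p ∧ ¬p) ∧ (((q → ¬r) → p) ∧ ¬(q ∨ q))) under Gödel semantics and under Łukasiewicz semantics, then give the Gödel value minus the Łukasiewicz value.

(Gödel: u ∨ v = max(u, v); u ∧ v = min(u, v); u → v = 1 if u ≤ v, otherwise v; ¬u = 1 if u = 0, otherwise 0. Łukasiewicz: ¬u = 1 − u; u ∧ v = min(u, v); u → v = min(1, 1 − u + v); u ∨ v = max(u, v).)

Gödel evaluation:
  ¬p: Gödel ¬ of 0.56 = 0 (operand ≠ 0)
  (p ∧ ¬p) = min(0.56, 0) = 0
  ¬r: Gödel ¬ of 0.42 = 0 (operand ≠ 0)
  (q → ¬r): 0.98 > 0, so result = 0
  ((q → ¬r) → p): 0 ≤ 0.56, so result = 1
  (q ∨ q) = max(0.98, 0.98) = 0.98
  ¬(q ∨ q): Gödel ¬ of 0.98 = 0 (operand ≠ 0)
  (((q → ¬r) → p) ∧ ¬(q ∨ q)) = min(1, 0) = 0
  ((p ∧ ¬p) ∧ (((q → ¬r) → p) ∧ ¬(q ∨ q))) = min(0, 0) = 0
  Gödel value = 0
Łukasiewicz evaluation:
  ¬p: Łukasiewicz ¬ gives 1 − 0.56 = 0.44
  (p ∧ ¬p) = min(0.56, 0.44) = 0.44
  ¬r: Łukasiewicz ¬ gives 1 − 0.42 = 0.58
  (q → ¬r): min(1, 1 − 0.98 + 0.58) = 0.6
  ((q → ¬r) → p): min(1, 1 − 0.6 + 0.56) = 0.96
  (q ∨ q) = max(0.98, 0.98) = 0.98
  ¬(q ∨ q): Łukasiewicz ¬ gives 1 − 0.98 = 0.02
  (((q → ¬r) → p) ∧ ¬(q ∨ q)) = min(0.96, 0.02) = 0.02
  ((p ∧ ¬p) ∧ (((q → ¬r) → p) ∧ ¬(q ∨ q))) = min(0.44, 0.02) = 0.02
  Łukasiewicz value = 0.02
Difference: 0 − 0.02 = -0.02

-0.02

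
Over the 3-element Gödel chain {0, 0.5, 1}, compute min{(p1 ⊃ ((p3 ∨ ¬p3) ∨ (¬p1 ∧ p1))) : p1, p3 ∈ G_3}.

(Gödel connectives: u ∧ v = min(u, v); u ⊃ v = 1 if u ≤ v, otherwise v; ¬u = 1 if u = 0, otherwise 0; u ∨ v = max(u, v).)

0.50

The minimum is attained at p1 = 1, p3 = 0.5:
  ¬p3: Gödel ¬ of 0.5 = 0 (operand ≠ 0)
  (p3 ∨ ¬p3) = max(0.5, 0) = 0.5
  ¬p1: Gödel ¬ of 1 = 0 (operand ≠ 0)
  (¬p1 ∧ p1) = min(0, 1) = 0
  ((p3 ∨ ¬p3) ∨ (¬p1 ∧ p1)) = max(0.5, 0) = 0.5
  (p1 ⊃ ((p3 ∨ ¬p3) ∨ (¬p1 ∧ p1))): 1 > 0.5, so result = 0.5
Checking all 9 assignments confirms none give a value below 0.50.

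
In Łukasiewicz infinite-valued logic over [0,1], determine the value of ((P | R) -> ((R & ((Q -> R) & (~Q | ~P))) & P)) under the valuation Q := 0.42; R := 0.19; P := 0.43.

(P | R) = max(0.43, 0.19) = 0.43
(Q -> R): min(1, 1 − 0.42 + 0.19) = 0.77
~Q: Łukasiewicz ¬ gives 1 − 0.42 = 0.58
~P: Łukasiewicz ¬ gives 1 − 0.43 = 0.57
(~Q | ~P) = max(0.58, 0.57) = 0.58
((Q -> R) & (~Q | ~P)) = min(0.77, 0.58) = 0.58
(R & ((Q -> R) & (~Q | ~P))) = min(0.19, 0.58) = 0.19
((R & ((Q -> R) & (~Q | ~P))) & P) = min(0.19, 0.43) = 0.19
((P | R) -> ((R & ((Q -> R) & (~Q | ~P))) & P)): min(1, 1 − 0.43 + 0.19) = 0.76

0.76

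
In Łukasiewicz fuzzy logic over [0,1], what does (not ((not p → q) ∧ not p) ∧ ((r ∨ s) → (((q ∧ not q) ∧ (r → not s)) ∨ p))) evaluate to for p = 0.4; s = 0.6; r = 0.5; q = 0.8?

0.40

not p: Łukasiewicz ¬ gives 1 − 0.4 = 0.6
(not p → q): min(1, 1 − 0.6 + 0.8) = 1
not p: Łukasiewicz ¬ gives 1 − 0.4 = 0.6
((not p → q) ∧ not p) = min(1, 0.6) = 0.6
not ((not p → q) ∧ not p): Łukasiewicz ¬ gives 1 − 0.6 = 0.4
(r ∨ s) = max(0.5, 0.6) = 0.6
not q: Łukasiewicz ¬ gives 1 − 0.8 = 0.2
(q ∧ not q) = min(0.8, 0.2) = 0.2
not s: Łukasiewicz ¬ gives 1 − 0.6 = 0.4
(r → not s): min(1, 1 − 0.5 + 0.4) = 0.9
((q ∧ not q) ∧ (r → not s)) = min(0.2, 0.9) = 0.2
(((q ∧ not q) ∧ (r → not s)) ∨ p) = max(0.2, 0.4) = 0.4
((r ∨ s) → (((q ∧ not q) ∧ (r → not s)) ∨ p)): min(1, 1 − 0.6 + 0.4) = 0.8
(not ((not p → q) ∧ not p) ∧ ((r ∨ s) → (((q ∧ not q) ∧ (r → not s)) ∨ p))) = min(0.4, 0.8) = 0.4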